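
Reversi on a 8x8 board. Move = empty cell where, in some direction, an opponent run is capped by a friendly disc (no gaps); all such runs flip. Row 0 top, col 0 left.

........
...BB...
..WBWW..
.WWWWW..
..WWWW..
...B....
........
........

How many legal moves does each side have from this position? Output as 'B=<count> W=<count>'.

-- B to move --
(1,1): no bracket -> illegal
(1,2): no bracket -> illegal
(1,5): no bracket -> illegal
(1,6): no bracket -> illegal
(2,0): flips 2 -> legal
(2,1): flips 1 -> legal
(2,6): flips 4 -> legal
(3,0): no bracket -> illegal
(3,6): flips 1 -> legal
(4,0): flips 2 -> legal
(4,1): flips 1 -> legal
(4,6): flips 2 -> legal
(5,1): no bracket -> illegal
(5,2): no bracket -> illegal
(5,4): flips 3 -> legal
(5,5): no bracket -> illegal
(5,6): flips 2 -> legal
B mobility = 9
-- W to move --
(0,2): flips 1 -> legal
(0,3): flips 3 -> legal
(0,4): flips 2 -> legal
(0,5): flips 2 -> legal
(1,2): flips 1 -> legal
(1,5): no bracket -> illegal
(5,2): no bracket -> illegal
(5,4): no bracket -> illegal
(6,2): flips 1 -> legal
(6,3): flips 1 -> legal
(6,4): flips 1 -> legal
W mobility = 8

Answer: B=9 W=8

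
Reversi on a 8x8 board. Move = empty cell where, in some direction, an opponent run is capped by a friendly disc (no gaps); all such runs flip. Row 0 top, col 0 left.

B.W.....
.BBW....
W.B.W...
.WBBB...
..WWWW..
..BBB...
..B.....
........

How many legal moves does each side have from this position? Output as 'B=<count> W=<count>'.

Answer: B=10 W=11

Derivation:
-- B to move --
(0,1): no bracket -> illegal
(0,3): no bracket -> illegal
(0,4): flips 1 -> legal
(1,0): no bracket -> illegal
(1,4): flips 2 -> legal
(1,5): flips 1 -> legal
(2,1): no bracket -> illegal
(2,3): no bracket -> illegal
(2,5): no bracket -> illegal
(3,0): flips 1 -> legal
(3,5): flips 1 -> legal
(3,6): flips 1 -> legal
(4,0): flips 1 -> legal
(4,1): no bracket -> illegal
(4,6): no bracket -> illegal
(5,1): flips 1 -> legal
(5,5): flips 1 -> legal
(5,6): flips 1 -> legal
B mobility = 10
-- W to move --
(0,1): no bracket -> illegal
(0,3): no bracket -> illegal
(1,0): flips 2 -> legal
(2,1): flips 1 -> legal
(2,3): flips 2 -> legal
(2,5): flips 1 -> legal
(3,5): flips 3 -> legal
(4,1): no bracket -> illegal
(5,1): no bracket -> illegal
(5,5): no bracket -> illegal
(6,1): flips 1 -> legal
(6,3): flips 2 -> legal
(6,4): flips 2 -> legal
(6,5): flips 1 -> legal
(7,1): flips 2 -> legal
(7,2): flips 2 -> legal
(7,3): no bracket -> illegal
W mobility = 11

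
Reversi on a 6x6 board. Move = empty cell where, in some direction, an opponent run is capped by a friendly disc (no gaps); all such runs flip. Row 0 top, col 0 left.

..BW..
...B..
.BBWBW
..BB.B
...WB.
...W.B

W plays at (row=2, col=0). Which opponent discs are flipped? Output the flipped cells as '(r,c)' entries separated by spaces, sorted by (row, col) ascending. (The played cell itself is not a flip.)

Dir NW: edge -> no flip
Dir N: first cell '.' (not opp) -> no flip
Dir NE: first cell '.' (not opp) -> no flip
Dir W: edge -> no flip
Dir E: opp run (2,1) (2,2) capped by W -> flip
Dir SW: edge -> no flip
Dir S: first cell '.' (not opp) -> no flip
Dir SE: first cell '.' (not opp) -> no flip

Answer: (2,1) (2,2)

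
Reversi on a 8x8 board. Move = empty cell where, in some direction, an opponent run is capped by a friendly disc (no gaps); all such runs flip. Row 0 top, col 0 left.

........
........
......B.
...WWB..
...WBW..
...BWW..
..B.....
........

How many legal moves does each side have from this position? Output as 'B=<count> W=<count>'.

-- B to move --
(2,2): flips 1 -> legal
(2,3): flips 2 -> legal
(2,4): flips 1 -> legal
(2,5): no bracket -> illegal
(3,2): flips 2 -> legal
(3,6): no bracket -> illegal
(4,2): flips 1 -> legal
(4,6): flips 1 -> legal
(5,2): no bracket -> illegal
(5,6): flips 2 -> legal
(6,3): no bracket -> illegal
(6,4): flips 1 -> legal
(6,5): flips 2 -> legal
(6,6): flips 1 -> legal
B mobility = 10
-- W to move --
(1,5): no bracket -> illegal
(1,6): no bracket -> illegal
(1,7): no bracket -> illegal
(2,4): no bracket -> illegal
(2,5): flips 1 -> legal
(2,7): no bracket -> illegal
(3,6): flips 1 -> legal
(3,7): no bracket -> illegal
(4,2): no bracket -> illegal
(4,6): no bracket -> illegal
(5,1): no bracket -> illegal
(5,2): flips 1 -> legal
(6,1): no bracket -> illegal
(6,3): flips 1 -> legal
(6,4): no bracket -> illegal
(7,1): no bracket -> illegal
(7,2): no bracket -> illegal
(7,3): no bracket -> illegal
W mobility = 4

Answer: B=10 W=4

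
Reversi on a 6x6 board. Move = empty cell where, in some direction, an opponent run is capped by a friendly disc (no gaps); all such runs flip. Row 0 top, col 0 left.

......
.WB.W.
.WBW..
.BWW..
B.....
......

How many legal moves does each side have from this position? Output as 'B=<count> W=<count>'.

-- B to move --
(0,0): flips 1 -> legal
(0,1): flips 2 -> legal
(0,2): no bracket -> illegal
(0,3): no bracket -> illegal
(0,4): no bracket -> illegal
(0,5): no bracket -> illegal
(1,0): flips 1 -> legal
(1,3): no bracket -> illegal
(1,5): no bracket -> illegal
(2,0): flips 1 -> legal
(2,4): flips 1 -> legal
(2,5): no bracket -> illegal
(3,0): flips 1 -> legal
(3,4): flips 3 -> legal
(4,1): no bracket -> illegal
(4,2): flips 1 -> legal
(4,3): no bracket -> illegal
(4,4): flips 1 -> legal
B mobility = 9
-- W to move --
(0,1): flips 1 -> legal
(0,2): flips 2 -> legal
(0,3): flips 1 -> legal
(1,3): flips 1 -> legal
(2,0): no bracket -> illegal
(3,0): flips 1 -> legal
(4,1): flips 1 -> legal
(4,2): no bracket -> illegal
(5,0): no bracket -> illegal
(5,1): no bracket -> illegal
W mobility = 6

Answer: B=9 W=6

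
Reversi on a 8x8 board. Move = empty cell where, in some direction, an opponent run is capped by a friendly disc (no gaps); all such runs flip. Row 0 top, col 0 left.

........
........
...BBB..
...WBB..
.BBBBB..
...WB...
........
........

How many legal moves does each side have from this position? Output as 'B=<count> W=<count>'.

Answer: B=6 W=7

Derivation:
-- B to move --
(2,2): flips 1 -> legal
(3,2): flips 1 -> legal
(5,2): flips 1 -> legal
(6,2): flips 1 -> legal
(6,3): flips 1 -> legal
(6,4): flips 1 -> legal
B mobility = 6
-- W to move --
(1,2): no bracket -> illegal
(1,3): flips 1 -> legal
(1,4): no bracket -> illegal
(1,5): flips 1 -> legal
(1,6): no bracket -> illegal
(2,2): no bracket -> illegal
(2,6): flips 2 -> legal
(3,0): no bracket -> illegal
(3,1): flips 1 -> legal
(3,2): no bracket -> illegal
(3,6): flips 2 -> legal
(4,0): no bracket -> illegal
(4,6): no bracket -> illegal
(5,0): no bracket -> illegal
(5,1): flips 1 -> legal
(5,2): no bracket -> illegal
(5,5): flips 2 -> legal
(5,6): no bracket -> illegal
(6,3): no bracket -> illegal
(6,4): no bracket -> illegal
(6,5): no bracket -> illegal
W mobility = 7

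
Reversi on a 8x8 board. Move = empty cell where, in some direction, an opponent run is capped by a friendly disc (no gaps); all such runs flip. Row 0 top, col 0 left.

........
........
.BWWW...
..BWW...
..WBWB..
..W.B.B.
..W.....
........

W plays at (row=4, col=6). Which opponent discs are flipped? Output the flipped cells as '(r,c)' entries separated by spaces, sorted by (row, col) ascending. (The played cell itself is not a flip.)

Dir NW: first cell '.' (not opp) -> no flip
Dir N: first cell '.' (not opp) -> no flip
Dir NE: first cell '.' (not opp) -> no flip
Dir W: opp run (4,5) capped by W -> flip
Dir E: first cell '.' (not opp) -> no flip
Dir SW: first cell '.' (not opp) -> no flip
Dir S: opp run (5,6), next='.' -> no flip
Dir SE: first cell '.' (not opp) -> no flip

Answer: (4,5)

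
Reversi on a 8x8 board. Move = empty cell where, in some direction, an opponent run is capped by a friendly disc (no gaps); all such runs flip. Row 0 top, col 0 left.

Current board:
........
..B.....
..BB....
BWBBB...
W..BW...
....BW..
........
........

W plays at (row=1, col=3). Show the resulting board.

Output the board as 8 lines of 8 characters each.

Answer: ........
..BW....
..WB....
BWBBB...
W..BW...
....BW..
........
........

Derivation:
Place W at (1,3); scan 8 dirs for brackets.
Dir NW: first cell '.' (not opp) -> no flip
Dir N: first cell '.' (not opp) -> no flip
Dir NE: first cell '.' (not opp) -> no flip
Dir W: opp run (1,2), next='.' -> no flip
Dir E: first cell '.' (not opp) -> no flip
Dir SW: opp run (2,2) capped by W -> flip
Dir S: opp run (2,3) (3,3) (4,3), next='.' -> no flip
Dir SE: first cell '.' (not opp) -> no flip
All flips: (2,2)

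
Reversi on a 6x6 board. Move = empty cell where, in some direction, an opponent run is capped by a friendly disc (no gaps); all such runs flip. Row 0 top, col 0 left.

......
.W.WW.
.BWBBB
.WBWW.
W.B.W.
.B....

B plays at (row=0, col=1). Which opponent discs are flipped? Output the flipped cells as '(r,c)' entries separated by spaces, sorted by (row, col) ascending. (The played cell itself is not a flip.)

Dir NW: edge -> no flip
Dir N: edge -> no flip
Dir NE: edge -> no flip
Dir W: first cell '.' (not opp) -> no flip
Dir E: first cell '.' (not opp) -> no flip
Dir SW: first cell '.' (not opp) -> no flip
Dir S: opp run (1,1) capped by B -> flip
Dir SE: first cell '.' (not opp) -> no flip

Answer: (1,1)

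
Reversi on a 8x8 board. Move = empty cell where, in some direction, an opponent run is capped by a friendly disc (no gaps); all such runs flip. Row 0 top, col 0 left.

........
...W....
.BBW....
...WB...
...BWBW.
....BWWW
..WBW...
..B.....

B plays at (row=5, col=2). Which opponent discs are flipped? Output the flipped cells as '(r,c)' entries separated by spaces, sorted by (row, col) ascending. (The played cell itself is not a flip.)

Answer: (6,2)

Derivation:
Dir NW: first cell '.' (not opp) -> no flip
Dir N: first cell '.' (not opp) -> no flip
Dir NE: first cell 'B' (not opp) -> no flip
Dir W: first cell '.' (not opp) -> no flip
Dir E: first cell '.' (not opp) -> no flip
Dir SW: first cell '.' (not opp) -> no flip
Dir S: opp run (6,2) capped by B -> flip
Dir SE: first cell 'B' (not opp) -> no flip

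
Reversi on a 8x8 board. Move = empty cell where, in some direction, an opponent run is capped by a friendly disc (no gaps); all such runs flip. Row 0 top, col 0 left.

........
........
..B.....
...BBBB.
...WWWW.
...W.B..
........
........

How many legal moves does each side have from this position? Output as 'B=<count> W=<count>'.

Answer: B=7 W=9

Derivation:
-- B to move --
(3,2): no bracket -> illegal
(3,7): flips 1 -> legal
(4,2): no bracket -> illegal
(4,7): no bracket -> illegal
(5,2): flips 1 -> legal
(5,4): flips 2 -> legal
(5,6): flips 2 -> legal
(5,7): flips 1 -> legal
(6,2): flips 2 -> legal
(6,3): flips 2 -> legal
(6,4): no bracket -> illegal
B mobility = 7
-- W to move --
(1,1): flips 2 -> legal
(1,2): no bracket -> illegal
(1,3): no bracket -> illegal
(2,1): no bracket -> illegal
(2,3): flips 2 -> legal
(2,4): flips 2 -> legal
(2,5): flips 2 -> legal
(2,6): flips 2 -> legal
(2,7): flips 1 -> legal
(3,1): no bracket -> illegal
(3,2): no bracket -> illegal
(3,7): no bracket -> illegal
(4,2): no bracket -> illegal
(4,7): no bracket -> illegal
(5,4): no bracket -> illegal
(5,6): no bracket -> illegal
(6,4): flips 1 -> legal
(6,5): flips 1 -> legal
(6,6): flips 1 -> legal
W mobility = 9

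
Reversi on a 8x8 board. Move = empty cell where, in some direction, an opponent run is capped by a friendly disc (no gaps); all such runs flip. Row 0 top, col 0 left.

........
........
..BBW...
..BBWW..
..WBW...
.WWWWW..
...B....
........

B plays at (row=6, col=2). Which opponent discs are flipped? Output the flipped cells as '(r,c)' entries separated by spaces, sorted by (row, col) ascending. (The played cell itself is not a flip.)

Dir NW: opp run (5,1), next='.' -> no flip
Dir N: opp run (5,2) (4,2) capped by B -> flip
Dir NE: opp run (5,3) (4,4) (3,5), next='.' -> no flip
Dir W: first cell '.' (not opp) -> no flip
Dir E: first cell 'B' (not opp) -> no flip
Dir SW: first cell '.' (not opp) -> no flip
Dir S: first cell '.' (not opp) -> no flip
Dir SE: first cell '.' (not opp) -> no flip

Answer: (4,2) (5,2)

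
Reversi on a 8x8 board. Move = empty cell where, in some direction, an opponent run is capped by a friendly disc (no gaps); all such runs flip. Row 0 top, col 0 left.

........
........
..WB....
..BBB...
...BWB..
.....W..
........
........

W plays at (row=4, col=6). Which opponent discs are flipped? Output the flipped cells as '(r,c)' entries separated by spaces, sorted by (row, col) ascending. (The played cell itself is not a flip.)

Answer: (4,5)

Derivation:
Dir NW: first cell '.' (not opp) -> no flip
Dir N: first cell '.' (not opp) -> no flip
Dir NE: first cell '.' (not opp) -> no flip
Dir W: opp run (4,5) capped by W -> flip
Dir E: first cell '.' (not opp) -> no flip
Dir SW: first cell 'W' (not opp) -> no flip
Dir S: first cell '.' (not opp) -> no flip
Dir SE: first cell '.' (not opp) -> no flip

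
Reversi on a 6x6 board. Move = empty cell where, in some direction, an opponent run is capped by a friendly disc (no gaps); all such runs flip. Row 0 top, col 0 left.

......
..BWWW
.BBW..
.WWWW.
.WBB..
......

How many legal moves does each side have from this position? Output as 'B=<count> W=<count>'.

-- B to move --
(0,2): no bracket -> illegal
(0,3): flips 3 -> legal
(0,4): flips 1 -> legal
(0,5): no bracket -> illegal
(2,0): flips 1 -> legal
(2,4): flips 2 -> legal
(2,5): flips 1 -> legal
(3,0): no bracket -> illegal
(3,5): no bracket -> illegal
(4,0): flips 2 -> legal
(4,4): flips 1 -> legal
(4,5): flips 2 -> legal
(5,0): no bracket -> illegal
(5,1): flips 2 -> legal
(5,2): no bracket -> illegal
B mobility = 9
-- W to move --
(0,1): flips 1 -> legal
(0,2): flips 2 -> legal
(0,3): no bracket -> illegal
(1,0): flips 1 -> legal
(1,1): flips 3 -> legal
(2,0): flips 2 -> legal
(3,0): no bracket -> illegal
(4,4): flips 2 -> legal
(5,1): flips 1 -> legal
(5,2): flips 2 -> legal
(5,3): flips 2 -> legal
(5,4): flips 1 -> legal
W mobility = 10

Answer: B=9 W=10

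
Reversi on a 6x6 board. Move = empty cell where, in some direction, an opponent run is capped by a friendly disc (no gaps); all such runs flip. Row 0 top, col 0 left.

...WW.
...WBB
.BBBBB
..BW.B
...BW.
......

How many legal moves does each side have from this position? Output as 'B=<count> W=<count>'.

-- B to move --
(0,2): flips 1 -> legal
(0,5): no bracket -> illegal
(1,2): flips 1 -> legal
(3,4): flips 1 -> legal
(4,2): flips 1 -> legal
(4,5): flips 1 -> legal
(5,3): flips 1 -> legal
(5,4): no bracket -> illegal
(5,5): flips 2 -> legal
B mobility = 7
-- W to move --
(0,5): no bracket -> illegal
(1,0): no bracket -> illegal
(1,1): flips 1 -> legal
(1,2): no bracket -> illegal
(2,0): no bracket -> illegal
(3,0): no bracket -> illegal
(3,1): flips 2 -> legal
(3,4): flips 2 -> legal
(4,1): no bracket -> illegal
(4,2): flips 1 -> legal
(4,5): no bracket -> illegal
(5,2): no bracket -> illegal
(5,3): flips 1 -> legal
(5,4): no bracket -> illegal
W mobility = 5

Answer: B=7 W=5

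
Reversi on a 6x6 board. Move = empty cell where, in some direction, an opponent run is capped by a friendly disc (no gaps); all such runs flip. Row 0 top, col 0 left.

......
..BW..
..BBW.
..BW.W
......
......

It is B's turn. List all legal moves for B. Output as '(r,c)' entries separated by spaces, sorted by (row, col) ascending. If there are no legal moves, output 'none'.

Answer: (0,3) (0,4) (1,4) (2,5) (3,4) (4,3) (4,4)

Derivation:
(0,2): no bracket -> illegal
(0,3): flips 1 -> legal
(0,4): flips 1 -> legal
(1,4): flips 1 -> legal
(1,5): no bracket -> illegal
(2,5): flips 1 -> legal
(3,4): flips 1 -> legal
(4,2): no bracket -> illegal
(4,3): flips 1 -> legal
(4,4): flips 1 -> legal
(4,5): no bracket -> illegal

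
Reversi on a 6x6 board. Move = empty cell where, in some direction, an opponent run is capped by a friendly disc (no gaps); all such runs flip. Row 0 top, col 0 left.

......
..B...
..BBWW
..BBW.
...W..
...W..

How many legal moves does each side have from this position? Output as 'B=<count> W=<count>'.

-- B to move --
(1,3): no bracket -> illegal
(1,4): no bracket -> illegal
(1,5): flips 1 -> legal
(3,5): flips 1 -> legal
(4,2): no bracket -> illegal
(4,4): no bracket -> illegal
(4,5): flips 1 -> legal
(5,2): no bracket -> illegal
(5,4): flips 1 -> legal
B mobility = 4
-- W to move --
(0,1): flips 2 -> legal
(0,2): no bracket -> illegal
(0,3): no bracket -> illegal
(1,1): no bracket -> illegal
(1,3): flips 2 -> legal
(1,4): no bracket -> illegal
(2,1): flips 3 -> legal
(3,1): flips 2 -> legal
(4,1): no bracket -> illegal
(4,2): flips 1 -> legal
(4,4): no bracket -> illegal
W mobility = 5

Answer: B=4 W=5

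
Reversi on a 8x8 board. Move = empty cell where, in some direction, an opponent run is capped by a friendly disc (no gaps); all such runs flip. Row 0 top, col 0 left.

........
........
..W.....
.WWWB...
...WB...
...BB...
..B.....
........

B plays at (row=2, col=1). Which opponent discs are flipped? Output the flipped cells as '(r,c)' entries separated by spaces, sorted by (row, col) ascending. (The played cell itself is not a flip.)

Dir NW: first cell '.' (not opp) -> no flip
Dir N: first cell '.' (not opp) -> no flip
Dir NE: first cell '.' (not opp) -> no flip
Dir W: first cell '.' (not opp) -> no flip
Dir E: opp run (2,2), next='.' -> no flip
Dir SW: first cell '.' (not opp) -> no flip
Dir S: opp run (3,1), next='.' -> no flip
Dir SE: opp run (3,2) (4,3) capped by B -> flip

Answer: (3,2) (4,3)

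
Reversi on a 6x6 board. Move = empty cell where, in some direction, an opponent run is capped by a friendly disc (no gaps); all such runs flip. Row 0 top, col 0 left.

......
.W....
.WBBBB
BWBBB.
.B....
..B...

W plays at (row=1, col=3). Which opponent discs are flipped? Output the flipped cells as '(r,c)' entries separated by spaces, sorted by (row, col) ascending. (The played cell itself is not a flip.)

Dir NW: first cell '.' (not opp) -> no flip
Dir N: first cell '.' (not opp) -> no flip
Dir NE: first cell '.' (not opp) -> no flip
Dir W: first cell '.' (not opp) -> no flip
Dir E: first cell '.' (not opp) -> no flip
Dir SW: opp run (2,2) capped by W -> flip
Dir S: opp run (2,3) (3,3), next='.' -> no flip
Dir SE: opp run (2,4), next='.' -> no flip

Answer: (2,2)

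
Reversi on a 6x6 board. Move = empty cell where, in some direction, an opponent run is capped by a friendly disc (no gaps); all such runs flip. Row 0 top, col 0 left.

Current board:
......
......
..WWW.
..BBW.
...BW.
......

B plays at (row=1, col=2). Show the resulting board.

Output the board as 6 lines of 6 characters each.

Answer: ......
..B...
..BWW.
..BBW.
...BW.
......

Derivation:
Place B at (1,2); scan 8 dirs for brackets.
Dir NW: first cell '.' (not opp) -> no flip
Dir N: first cell '.' (not opp) -> no flip
Dir NE: first cell '.' (not opp) -> no flip
Dir W: first cell '.' (not opp) -> no flip
Dir E: first cell '.' (not opp) -> no flip
Dir SW: first cell '.' (not opp) -> no flip
Dir S: opp run (2,2) capped by B -> flip
Dir SE: opp run (2,3) (3,4), next='.' -> no flip
All flips: (2,2)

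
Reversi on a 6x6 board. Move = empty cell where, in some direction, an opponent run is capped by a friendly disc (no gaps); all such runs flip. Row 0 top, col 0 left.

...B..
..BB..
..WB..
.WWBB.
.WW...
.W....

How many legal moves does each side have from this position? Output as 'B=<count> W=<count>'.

-- B to move --
(1,1): flips 1 -> legal
(2,0): no bracket -> illegal
(2,1): flips 1 -> legal
(3,0): flips 2 -> legal
(4,0): flips 2 -> legal
(4,3): no bracket -> illegal
(5,0): flips 2 -> legal
(5,2): flips 3 -> legal
(5,3): no bracket -> illegal
B mobility = 6
-- W to move --
(0,1): no bracket -> illegal
(0,2): flips 1 -> legal
(0,4): flips 1 -> legal
(1,1): no bracket -> illegal
(1,4): flips 1 -> legal
(2,1): no bracket -> illegal
(2,4): flips 2 -> legal
(2,5): no bracket -> illegal
(3,5): flips 2 -> legal
(4,3): no bracket -> illegal
(4,4): flips 1 -> legal
(4,5): no bracket -> illegal
W mobility = 6

Answer: B=6 W=6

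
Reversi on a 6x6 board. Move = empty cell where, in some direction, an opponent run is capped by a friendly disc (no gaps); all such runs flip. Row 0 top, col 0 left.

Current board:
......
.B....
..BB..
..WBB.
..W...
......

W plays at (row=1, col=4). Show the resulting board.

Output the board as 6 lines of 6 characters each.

Place W at (1,4); scan 8 dirs for brackets.
Dir NW: first cell '.' (not opp) -> no flip
Dir N: first cell '.' (not opp) -> no flip
Dir NE: first cell '.' (not opp) -> no flip
Dir W: first cell '.' (not opp) -> no flip
Dir E: first cell '.' (not opp) -> no flip
Dir SW: opp run (2,3) capped by W -> flip
Dir S: first cell '.' (not opp) -> no flip
Dir SE: first cell '.' (not opp) -> no flip
All flips: (2,3)

Answer: ......
.B..W.
..BW..
..WBB.
..W...
......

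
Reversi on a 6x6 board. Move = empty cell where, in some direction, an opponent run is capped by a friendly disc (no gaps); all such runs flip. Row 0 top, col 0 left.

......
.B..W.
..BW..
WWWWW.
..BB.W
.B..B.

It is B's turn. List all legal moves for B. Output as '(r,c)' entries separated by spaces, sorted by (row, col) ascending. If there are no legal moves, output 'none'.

(0,3): no bracket -> illegal
(0,4): no bracket -> illegal
(0,5): no bracket -> illegal
(1,2): no bracket -> illegal
(1,3): flips 2 -> legal
(1,5): no bracket -> illegal
(2,0): flips 1 -> legal
(2,1): flips 1 -> legal
(2,4): flips 2 -> legal
(2,5): flips 1 -> legal
(3,5): no bracket -> illegal
(4,0): flips 1 -> legal
(4,1): no bracket -> illegal
(4,4): flips 1 -> legal
(5,5): no bracket -> illegal

Answer: (1,3) (2,0) (2,1) (2,4) (2,5) (4,0) (4,4)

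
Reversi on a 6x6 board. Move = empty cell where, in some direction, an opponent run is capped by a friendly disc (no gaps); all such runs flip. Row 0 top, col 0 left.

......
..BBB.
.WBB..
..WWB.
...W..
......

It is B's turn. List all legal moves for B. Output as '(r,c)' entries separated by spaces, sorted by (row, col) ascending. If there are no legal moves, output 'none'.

Answer: (2,0) (3,0) (3,1) (4,1) (4,2) (4,4) (5,2) (5,3)

Derivation:
(1,0): no bracket -> illegal
(1,1): no bracket -> illegal
(2,0): flips 1 -> legal
(2,4): no bracket -> illegal
(3,0): flips 1 -> legal
(3,1): flips 2 -> legal
(4,1): flips 1 -> legal
(4,2): flips 1 -> legal
(4,4): flips 1 -> legal
(5,2): flips 1 -> legal
(5,3): flips 2 -> legal
(5,4): no bracket -> illegal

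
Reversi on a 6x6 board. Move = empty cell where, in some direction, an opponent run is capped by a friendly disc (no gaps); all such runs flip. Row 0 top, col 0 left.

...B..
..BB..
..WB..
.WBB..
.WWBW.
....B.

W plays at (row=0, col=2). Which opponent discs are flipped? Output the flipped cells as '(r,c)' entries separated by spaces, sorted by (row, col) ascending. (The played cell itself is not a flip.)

Dir NW: edge -> no flip
Dir N: edge -> no flip
Dir NE: edge -> no flip
Dir W: first cell '.' (not opp) -> no flip
Dir E: opp run (0,3), next='.' -> no flip
Dir SW: first cell '.' (not opp) -> no flip
Dir S: opp run (1,2) capped by W -> flip
Dir SE: opp run (1,3), next='.' -> no flip

Answer: (1,2)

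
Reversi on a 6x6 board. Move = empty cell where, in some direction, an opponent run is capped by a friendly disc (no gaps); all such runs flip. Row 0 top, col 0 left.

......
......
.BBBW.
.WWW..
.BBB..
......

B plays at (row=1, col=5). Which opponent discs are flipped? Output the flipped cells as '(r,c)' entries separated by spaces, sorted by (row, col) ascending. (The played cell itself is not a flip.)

Dir NW: first cell '.' (not opp) -> no flip
Dir N: first cell '.' (not opp) -> no flip
Dir NE: edge -> no flip
Dir W: first cell '.' (not opp) -> no flip
Dir E: edge -> no flip
Dir SW: opp run (2,4) (3,3) capped by B -> flip
Dir S: first cell '.' (not opp) -> no flip
Dir SE: edge -> no flip

Answer: (2,4) (3,3)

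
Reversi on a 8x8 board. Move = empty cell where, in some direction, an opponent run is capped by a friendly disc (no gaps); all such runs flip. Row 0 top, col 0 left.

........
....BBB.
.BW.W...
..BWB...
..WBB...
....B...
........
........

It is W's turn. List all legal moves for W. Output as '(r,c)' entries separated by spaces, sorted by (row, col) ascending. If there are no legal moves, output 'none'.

Answer: (0,4) (0,6) (2,0) (3,1) (3,5) (4,5) (5,3) (5,5) (6,4)

Derivation:
(0,3): no bracket -> illegal
(0,4): flips 1 -> legal
(0,5): no bracket -> illegal
(0,6): flips 1 -> legal
(0,7): no bracket -> illegal
(1,0): no bracket -> illegal
(1,1): no bracket -> illegal
(1,2): no bracket -> illegal
(1,3): no bracket -> illegal
(1,7): no bracket -> illegal
(2,0): flips 1 -> legal
(2,3): no bracket -> illegal
(2,5): no bracket -> illegal
(2,6): no bracket -> illegal
(2,7): no bracket -> illegal
(3,0): no bracket -> illegal
(3,1): flips 1 -> legal
(3,5): flips 1 -> legal
(4,1): no bracket -> illegal
(4,5): flips 2 -> legal
(5,2): no bracket -> illegal
(5,3): flips 1 -> legal
(5,5): flips 1 -> legal
(6,3): no bracket -> illegal
(6,4): flips 3 -> legal
(6,5): no bracket -> illegal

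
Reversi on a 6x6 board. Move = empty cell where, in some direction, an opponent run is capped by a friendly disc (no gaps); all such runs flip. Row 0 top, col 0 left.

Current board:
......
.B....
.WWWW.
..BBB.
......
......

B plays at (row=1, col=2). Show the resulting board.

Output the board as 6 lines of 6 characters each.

Answer: ......
.BB...
.WBBW.
..BBB.
......
......

Derivation:
Place B at (1,2); scan 8 dirs for brackets.
Dir NW: first cell '.' (not opp) -> no flip
Dir N: first cell '.' (not opp) -> no flip
Dir NE: first cell '.' (not opp) -> no flip
Dir W: first cell 'B' (not opp) -> no flip
Dir E: first cell '.' (not opp) -> no flip
Dir SW: opp run (2,1), next='.' -> no flip
Dir S: opp run (2,2) capped by B -> flip
Dir SE: opp run (2,3) capped by B -> flip
All flips: (2,2) (2,3)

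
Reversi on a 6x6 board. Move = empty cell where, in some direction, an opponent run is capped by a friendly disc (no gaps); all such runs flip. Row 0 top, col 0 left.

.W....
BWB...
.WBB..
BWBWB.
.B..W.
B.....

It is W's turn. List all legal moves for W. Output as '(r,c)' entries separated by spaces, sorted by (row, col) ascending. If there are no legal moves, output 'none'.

Answer: (0,3) (1,3) (2,4) (3,5) (4,3) (4,5) (5,1)

Derivation:
(0,0): no bracket -> illegal
(0,2): no bracket -> illegal
(0,3): flips 1 -> legal
(1,3): flips 3 -> legal
(1,4): no bracket -> illegal
(2,0): no bracket -> illegal
(2,4): flips 3 -> legal
(2,5): no bracket -> illegal
(3,5): flips 1 -> legal
(4,0): no bracket -> illegal
(4,2): no bracket -> illegal
(4,3): flips 1 -> legal
(4,5): flips 3 -> legal
(5,1): flips 1 -> legal
(5,2): no bracket -> illegal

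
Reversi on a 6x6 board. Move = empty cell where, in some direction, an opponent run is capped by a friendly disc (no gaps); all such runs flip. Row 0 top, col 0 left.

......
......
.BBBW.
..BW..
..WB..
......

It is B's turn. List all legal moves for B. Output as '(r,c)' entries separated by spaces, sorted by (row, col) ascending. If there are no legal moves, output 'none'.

(1,3): no bracket -> illegal
(1,4): no bracket -> illegal
(1,5): no bracket -> illegal
(2,5): flips 1 -> legal
(3,1): no bracket -> illegal
(3,4): flips 1 -> legal
(3,5): no bracket -> illegal
(4,1): flips 1 -> legal
(4,4): flips 1 -> legal
(5,1): no bracket -> illegal
(5,2): flips 1 -> legal
(5,3): no bracket -> illegal

Answer: (2,5) (3,4) (4,1) (4,4) (5,2)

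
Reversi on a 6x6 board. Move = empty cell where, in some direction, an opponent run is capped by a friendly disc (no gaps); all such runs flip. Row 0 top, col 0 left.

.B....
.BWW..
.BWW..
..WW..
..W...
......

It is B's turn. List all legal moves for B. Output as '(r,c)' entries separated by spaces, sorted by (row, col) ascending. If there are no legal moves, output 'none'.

Answer: (0,3) (1,4) (2,4) (3,4) (4,3) (4,4)

Derivation:
(0,2): no bracket -> illegal
(0,3): flips 1 -> legal
(0,4): no bracket -> illegal
(1,4): flips 2 -> legal
(2,4): flips 2 -> legal
(3,1): no bracket -> illegal
(3,4): flips 2 -> legal
(4,1): no bracket -> illegal
(4,3): flips 1 -> legal
(4,4): flips 2 -> legal
(5,1): no bracket -> illegal
(5,2): no bracket -> illegal
(5,3): no bracket -> illegal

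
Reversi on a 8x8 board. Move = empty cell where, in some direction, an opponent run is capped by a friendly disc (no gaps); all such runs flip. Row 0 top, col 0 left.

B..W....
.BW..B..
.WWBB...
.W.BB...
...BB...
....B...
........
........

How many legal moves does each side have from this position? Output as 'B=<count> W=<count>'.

Answer: B=4 W=5

Derivation:
-- B to move --
(0,1): flips 1 -> legal
(0,2): no bracket -> illegal
(0,4): no bracket -> illegal
(1,0): no bracket -> illegal
(1,3): flips 1 -> legal
(1,4): no bracket -> illegal
(2,0): flips 2 -> legal
(3,0): no bracket -> illegal
(3,2): no bracket -> illegal
(4,0): no bracket -> illegal
(4,1): flips 2 -> legal
(4,2): no bracket -> illegal
B mobility = 4
-- W to move --
(0,1): flips 1 -> legal
(0,2): no bracket -> illegal
(0,4): no bracket -> illegal
(0,5): no bracket -> illegal
(0,6): no bracket -> illegal
(1,0): flips 1 -> legal
(1,3): no bracket -> illegal
(1,4): no bracket -> illegal
(1,6): no bracket -> illegal
(2,0): no bracket -> illegal
(2,5): flips 2 -> legal
(2,6): no bracket -> illegal
(3,2): no bracket -> illegal
(3,5): no bracket -> illegal
(4,2): no bracket -> illegal
(4,5): flips 2 -> legal
(5,2): no bracket -> illegal
(5,3): no bracket -> illegal
(5,5): flips 2 -> legal
(6,3): no bracket -> illegal
(6,4): no bracket -> illegal
(6,5): no bracket -> illegal
W mobility = 5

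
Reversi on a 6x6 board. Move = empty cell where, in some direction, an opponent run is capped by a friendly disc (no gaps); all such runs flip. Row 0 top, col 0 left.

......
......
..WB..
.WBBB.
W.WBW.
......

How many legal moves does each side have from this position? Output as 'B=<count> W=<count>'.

Answer: B=10 W=2

Derivation:
-- B to move --
(1,1): flips 1 -> legal
(1,2): flips 1 -> legal
(1,3): no bracket -> illegal
(2,0): no bracket -> illegal
(2,1): flips 1 -> legal
(3,0): flips 1 -> legal
(3,5): no bracket -> illegal
(4,1): flips 1 -> legal
(4,5): flips 1 -> legal
(5,0): no bracket -> illegal
(5,1): flips 1 -> legal
(5,2): flips 1 -> legal
(5,3): no bracket -> illegal
(5,4): flips 1 -> legal
(5,5): flips 1 -> legal
B mobility = 10
-- W to move --
(1,2): no bracket -> illegal
(1,3): no bracket -> illegal
(1,4): no bracket -> illegal
(2,1): no bracket -> illegal
(2,4): flips 3 -> legal
(2,5): no bracket -> illegal
(3,5): flips 3 -> legal
(4,1): no bracket -> illegal
(4,5): no bracket -> illegal
(5,2): no bracket -> illegal
(5,3): no bracket -> illegal
(5,4): no bracket -> illegal
W mobility = 2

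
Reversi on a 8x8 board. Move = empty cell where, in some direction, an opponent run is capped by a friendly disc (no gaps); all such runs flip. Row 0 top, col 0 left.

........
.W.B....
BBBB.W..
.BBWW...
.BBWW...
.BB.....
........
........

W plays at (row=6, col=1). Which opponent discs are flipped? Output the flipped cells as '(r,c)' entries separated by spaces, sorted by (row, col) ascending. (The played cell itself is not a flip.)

Answer: (2,1) (3,1) (4,1) (5,1) (5,2)

Derivation:
Dir NW: first cell '.' (not opp) -> no flip
Dir N: opp run (5,1) (4,1) (3,1) (2,1) capped by W -> flip
Dir NE: opp run (5,2) capped by W -> flip
Dir W: first cell '.' (not opp) -> no flip
Dir E: first cell '.' (not opp) -> no flip
Dir SW: first cell '.' (not opp) -> no flip
Dir S: first cell '.' (not opp) -> no flip
Dir SE: first cell '.' (not opp) -> no flip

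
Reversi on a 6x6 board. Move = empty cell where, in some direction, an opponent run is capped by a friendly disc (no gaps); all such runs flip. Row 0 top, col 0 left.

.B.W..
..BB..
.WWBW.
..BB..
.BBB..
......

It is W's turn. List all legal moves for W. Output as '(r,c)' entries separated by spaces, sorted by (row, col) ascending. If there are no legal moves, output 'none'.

(0,0): no bracket -> illegal
(0,2): flips 2 -> legal
(0,4): flips 1 -> legal
(1,0): no bracket -> illegal
(1,1): no bracket -> illegal
(1,4): no bracket -> illegal
(3,0): no bracket -> illegal
(3,1): no bracket -> illegal
(3,4): no bracket -> illegal
(4,0): no bracket -> illegal
(4,4): flips 1 -> legal
(5,0): no bracket -> illegal
(5,1): flips 2 -> legal
(5,2): flips 2 -> legal
(5,3): flips 4 -> legal
(5,4): flips 2 -> legal

Answer: (0,2) (0,4) (4,4) (5,1) (5,2) (5,3) (5,4)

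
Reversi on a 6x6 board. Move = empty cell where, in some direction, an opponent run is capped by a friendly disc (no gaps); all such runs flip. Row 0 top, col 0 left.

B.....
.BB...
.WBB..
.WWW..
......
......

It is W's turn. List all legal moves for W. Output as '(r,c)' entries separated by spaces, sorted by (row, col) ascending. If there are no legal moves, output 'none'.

(0,1): flips 1 -> legal
(0,2): flips 2 -> legal
(0,3): flips 1 -> legal
(1,0): no bracket -> illegal
(1,3): flips 2 -> legal
(1,4): flips 1 -> legal
(2,0): no bracket -> illegal
(2,4): flips 2 -> legal
(3,4): no bracket -> illegal

Answer: (0,1) (0,2) (0,3) (1,3) (1,4) (2,4)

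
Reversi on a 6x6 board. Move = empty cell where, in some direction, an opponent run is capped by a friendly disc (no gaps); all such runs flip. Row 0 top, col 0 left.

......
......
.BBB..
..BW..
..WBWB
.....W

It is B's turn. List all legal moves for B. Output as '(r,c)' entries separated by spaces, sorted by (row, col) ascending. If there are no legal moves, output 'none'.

Answer: (3,4) (4,1) (5,2)

Derivation:
(2,4): no bracket -> illegal
(3,1): no bracket -> illegal
(3,4): flips 1 -> legal
(3,5): no bracket -> illegal
(4,1): flips 1 -> legal
(5,1): no bracket -> illegal
(5,2): flips 1 -> legal
(5,3): no bracket -> illegal
(5,4): no bracket -> illegal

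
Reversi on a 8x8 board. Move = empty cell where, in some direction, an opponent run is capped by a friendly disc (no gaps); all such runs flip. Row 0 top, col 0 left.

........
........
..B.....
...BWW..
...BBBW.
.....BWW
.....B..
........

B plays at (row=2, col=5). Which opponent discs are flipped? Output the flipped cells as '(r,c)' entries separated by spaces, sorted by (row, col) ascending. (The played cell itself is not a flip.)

Dir NW: first cell '.' (not opp) -> no flip
Dir N: first cell '.' (not opp) -> no flip
Dir NE: first cell '.' (not opp) -> no flip
Dir W: first cell '.' (not opp) -> no flip
Dir E: first cell '.' (not opp) -> no flip
Dir SW: opp run (3,4) capped by B -> flip
Dir S: opp run (3,5) capped by B -> flip
Dir SE: first cell '.' (not opp) -> no flip

Answer: (3,4) (3,5)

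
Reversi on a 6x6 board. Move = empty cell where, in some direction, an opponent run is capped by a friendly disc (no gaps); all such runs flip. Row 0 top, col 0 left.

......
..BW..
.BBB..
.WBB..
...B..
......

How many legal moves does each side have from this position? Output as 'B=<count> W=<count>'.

-- B to move --
(0,2): no bracket -> illegal
(0,3): flips 1 -> legal
(0,4): flips 1 -> legal
(1,4): flips 1 -> legal
(2,0): no bracket -> illegal
(2,4): no bracket -> illegal
(3,0): flips 1 -> legal
(4,0): flips 1 -> legal
(4,1): flips 1 -> legal
(4,2): no bracket -> illegal
B mobility = 6
-- W to move --
(0,1): no bracket -> illegal
(0,2): no bracket -> illegal
(0,3): no bracket -> illegal
(1,0): no bracket -> illegal
(1,1): flips 2 -> legal
(1,4): no bracket -> illegal
(2,0): no bracket -> illegal
(2,4): no bracket -> illegal
(3,0): no bracket -> illegal
(3,4): flips 2 -> legal
(4,1): no bracket -> illegal
(4,2): no bracket -> illegal
(4,4): no bracket -> illegal
(5,2): no bracket -> illegal
(5,3): flips 3 -> legal
(5,4): no bracket -> illegal
W mobility = 3

Answer: B=6 W=3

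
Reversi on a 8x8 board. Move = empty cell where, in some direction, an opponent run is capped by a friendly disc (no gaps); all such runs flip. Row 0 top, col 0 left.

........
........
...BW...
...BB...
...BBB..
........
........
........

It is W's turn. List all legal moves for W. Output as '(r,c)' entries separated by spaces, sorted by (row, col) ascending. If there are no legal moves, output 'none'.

Answer: (2,2) (4,2) (5,4)

Derivation:
(1,2): no bracket -> illegal
(1,3): no bracket -> illegal
(1,4): no bracket -> illegal
(2,2): flips 1 -> legal
(2,5): no bracket -> illegal
(3,2): no bracket -> illegal
(3,5): no bracket -> illegal
(3,6): no bracket -> illegal
(4,2): flips 1 -> legal
(4,6): no bracket -> illegal
(5,2): no bracket -> illegal
(5,3): no bracket -> illegal
(5,4): flips 2 -> legal
(5,5): no bracket -> illegal
(5,6): no bracket -> illegal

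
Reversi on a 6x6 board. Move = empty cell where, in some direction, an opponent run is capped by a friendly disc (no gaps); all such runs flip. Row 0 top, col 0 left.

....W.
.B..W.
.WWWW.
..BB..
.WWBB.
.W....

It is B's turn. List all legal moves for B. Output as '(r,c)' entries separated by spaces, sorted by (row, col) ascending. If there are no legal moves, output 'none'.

Answer: (0,5) (1,0) (1,2) (1,3) (1,5) (3,1) (4,0) (5,0) (5,2)

Derivation:
(0,3): no bracket -> illegal
(0,5): flips 2 -> legal
(1,0): flips 1 -> legal
(1,2): flips 1 -> legal
(1,3): flips 1 -> legal
(1,5): flips 1 -> legal
(2,0): no bracket -> illegal
(2,5): no bracket -> illegal
(3,0): no bracket -> illegal
(3,1): flips 1 -> legal
(3,4): no bracket -> illegal
(3,5): no bracket -> illegal
(4,0): flips 2 -> legal
(5,0): flips 1 -> legal
(5,2): flips 1 -> legal
(5,3): no bracket -> illegal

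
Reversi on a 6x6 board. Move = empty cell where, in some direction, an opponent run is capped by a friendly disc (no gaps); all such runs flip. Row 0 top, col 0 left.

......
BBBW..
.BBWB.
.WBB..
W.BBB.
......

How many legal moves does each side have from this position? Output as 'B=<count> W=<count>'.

-- B to move --
(0,2): flips 1 -> legal
(0,3): flips 2 -> legal
(0,4): flips 1 -> legal
(1,4): flips 2 -> legal
(2,0): flips 1 -> legal
(3,0): flips 1 -> legal
(3,4): flips 1 -> legal
(4,1): flips 1 -> legal
(5,0): no bracket -> illegal
(5,1): no bracket -> illegal
B mobility = 8
-- W to move --
(0,0): no bracket -> illegal
(0,1): flips 3 -> legal
(0,2): no bracket -> illegal
(0,3): no bracket -> illegal
(1,4): no bracket -> illegal
(1,5): no bracket -> illegal
(2,0): flips 2 -> legal
(2,5): flips 1 -> legal
(3,0): no bracket -> illegal
(3,4): flips 2 -> legal
(3,5): flips 1 -> legal
(4,1): flips 1 -> legal
(4,5): no bracket -> illegal
(5,1): no bracket -> illegal
(5,2): no bracket -> illegal
(5,3): flips 3 -> legal
(5,4): no bracket -> illegal
(5,5): no bracket -> illegal
W mobility = 7

Answer: B=8 W=7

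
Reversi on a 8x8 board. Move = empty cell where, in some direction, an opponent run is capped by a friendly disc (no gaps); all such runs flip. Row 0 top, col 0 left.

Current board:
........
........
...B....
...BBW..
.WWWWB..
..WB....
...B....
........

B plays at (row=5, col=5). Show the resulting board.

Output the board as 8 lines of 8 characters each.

Place B at (5,5); scan 8 dirs for brackets.
Dir NW: opp run (4,4) capped by B -> flip
Dir N: first cell 'B' (not opp) -> no flip
Dir NE: first cell '.' (not opp) -> no flip
Dir W: first cell '.' (not opp) -> no flip
Dir E: first cell '.' (not opp) -> no flip
Dir SW: first cell '.' (not opp) -> no flip
Dir S: first cell '.' (not opp) -> no flip
Dir SE: first cell '.' (not opp) -> no flip
All flips: (4,4)

Answer: ........
........
...B....
...BBW..
.WWWBB..
..WB.B..
...B....
........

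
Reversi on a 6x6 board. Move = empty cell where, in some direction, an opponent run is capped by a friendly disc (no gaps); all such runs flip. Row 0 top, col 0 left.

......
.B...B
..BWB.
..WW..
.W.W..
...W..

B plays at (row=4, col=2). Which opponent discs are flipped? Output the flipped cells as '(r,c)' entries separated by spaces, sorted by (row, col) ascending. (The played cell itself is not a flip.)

Dir NW: first cell '.' (not opp) -> no flip
Dir N: opp run (3,2) capped by B -> flip
Dir NE: opp run (3,3) capped by B -> flip
Dir W: opp run (4,1), next='.' -> no flip
Dir E: opp run (4,3), next='.' -> no flip
Dir SW: first cell '.' (not opp) -> no flip
Dir S: first cell '.' (not opp) -> no flip
Dir SE: opp run (5,3), next=edge -> no flip

Answer: (3,2) (3,3)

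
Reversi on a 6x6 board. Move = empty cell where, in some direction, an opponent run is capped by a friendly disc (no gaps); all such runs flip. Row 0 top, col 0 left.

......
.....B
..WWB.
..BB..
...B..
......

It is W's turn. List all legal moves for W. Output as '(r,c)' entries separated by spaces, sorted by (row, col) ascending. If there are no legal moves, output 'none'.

(0,4): no bracket -> illegal
(0,5): no bracket -> illegal
(1,3): no bracket -> illegal
(1,4): no bracket -> illegal
(2,1): no bracket -> illegal
(2,5): flips 1 -> legal
(3,1): no bracket -> illegal
(3,4): no bracket -> illegal
(3,5): no bracket -> illegal
(4,1): flips 1 -> legal
(4,2): flips 1 -> legal
(4,4): flips 1 -> legal
(5,2): no bracket -> illegal
(5,3): flips 2 -> legal
(5,4): no bracket -> illegal

Answer: (2,5) (4,1) (4,2) (4,4) (5,3)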